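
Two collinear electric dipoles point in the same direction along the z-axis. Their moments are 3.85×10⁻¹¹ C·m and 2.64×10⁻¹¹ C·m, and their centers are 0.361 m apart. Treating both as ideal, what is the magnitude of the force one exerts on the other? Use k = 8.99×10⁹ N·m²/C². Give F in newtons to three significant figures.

On-axis field of dipole 1 at distance r: E = 2kp₁/r³. Force on dipole 2 is F = p₂·dE/dr (gradient along axis).
dE/dr = −6kp₁/r⁴, so |F| = 6kp₁p₂/r⁴ (attractive for aligned moments).
F = 6(8.99×10⁹)(3.85×10⁻¹¹)(2.64×10⁻¹¹)/(0.361)⁴ = 3.228×10⁻⁹ N.

F ≈ 3.23×10⁻⁹ N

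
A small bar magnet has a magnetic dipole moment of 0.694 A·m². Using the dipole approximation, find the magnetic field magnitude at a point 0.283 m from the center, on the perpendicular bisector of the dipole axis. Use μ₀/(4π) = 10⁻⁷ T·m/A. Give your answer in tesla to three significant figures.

In the equatorial plane B = (μ₀/4π)·m/r³ (half the axial value).
B = (10⁻⁷)·(0.694) / (0.283)³ = 3.062×10⁻⁶ T.

B ≈ 3.06×10⁻⁶ T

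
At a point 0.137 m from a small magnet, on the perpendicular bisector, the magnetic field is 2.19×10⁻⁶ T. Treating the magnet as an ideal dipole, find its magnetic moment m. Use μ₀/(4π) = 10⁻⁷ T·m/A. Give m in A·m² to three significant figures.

m ≈ 0.0563 A·m²

In the equatorial plane B = (μ₀/4π)·m/r³, so m = Br³·4π/(μ₀).
m = (2.19×10⁻⁶)·(0.137)³ / (10⁻⁷) = 0.05631 A·m².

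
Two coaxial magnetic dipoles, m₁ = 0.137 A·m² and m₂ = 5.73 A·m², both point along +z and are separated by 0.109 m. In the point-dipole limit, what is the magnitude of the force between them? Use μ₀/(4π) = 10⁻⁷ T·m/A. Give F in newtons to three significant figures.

F ≈ 0.00334 N

On-axis B of dipole 1: B = (μ₀/4π)·2m₁/r³. Force on dipole 2: F = m₂·dB/dr.
dB/dr = −(μ₀/4π)·6m₁/r⁴, so |F| = (μ₀/4π)·6m₁m₂/r⁴.
F = 6(10⁻⁷)(0.137)(5.73)/(0.109)⁴ = 0.003337 N.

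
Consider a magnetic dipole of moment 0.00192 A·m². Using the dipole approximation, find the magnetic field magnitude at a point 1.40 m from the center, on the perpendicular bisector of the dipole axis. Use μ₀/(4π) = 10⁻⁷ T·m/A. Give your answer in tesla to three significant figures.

In the equatorial plane B = (μ₀/4π)·m/r³ (half the axial value).
B = (10⁻⁷)·(0.00192) / (1.40)³ = 6.997×10⁻¹¹ T.

B ≈ 7.00×10⁻¹¹ T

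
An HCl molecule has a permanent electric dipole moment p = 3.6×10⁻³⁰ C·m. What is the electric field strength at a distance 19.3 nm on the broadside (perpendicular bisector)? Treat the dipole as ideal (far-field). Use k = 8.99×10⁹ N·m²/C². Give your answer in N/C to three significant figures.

E ≈ 4500 N/C

On the perpendicular bisector E = kp/r³ (half the axial value at the same distance).
E = (8.99×10⁹)(3.60×10⁻³⁰) / (1.93×10⁻⁸)³ = 4502 N/C.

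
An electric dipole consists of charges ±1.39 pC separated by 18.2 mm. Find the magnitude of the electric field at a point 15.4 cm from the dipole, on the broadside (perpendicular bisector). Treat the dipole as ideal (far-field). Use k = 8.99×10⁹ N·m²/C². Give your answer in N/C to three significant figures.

Dipole moment p = qd = (1.39×10⁻¹² C)(0.0182 m) = 2.53×10⁻¹⁴ C·m.
On the perpendicular bisector E = kp/r³ (half the axial value at the same distance).
E = (8.99×10⁹)(2.53×10⁻¹⁴) / (0.154)³ = 0.06228 N/C.

E ≈ 0.0623 N/C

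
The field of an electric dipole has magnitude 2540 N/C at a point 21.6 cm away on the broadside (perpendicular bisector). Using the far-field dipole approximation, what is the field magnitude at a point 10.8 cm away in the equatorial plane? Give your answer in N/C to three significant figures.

Dipole fields scale as 1/r³ in the far field; the geometry is the same at both points.
E₂ = E₁ · (r₁/r₂)³ = 2540 · (21.6/10.8)³.
(r₁/r₂)³ = (2)³ = 8.
E₂ ≈ 2.032×10⁴ N/C.

E ≈ 2.03×10⁴ N/C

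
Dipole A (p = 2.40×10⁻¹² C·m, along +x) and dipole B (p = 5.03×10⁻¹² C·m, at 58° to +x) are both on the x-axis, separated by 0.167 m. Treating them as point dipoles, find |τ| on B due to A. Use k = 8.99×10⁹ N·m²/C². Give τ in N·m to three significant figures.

The second dipole sits on the axis of the first, so the field there is axial: E₁ = 2kp₁/r³ along +x.
E₁ = 2(8.99×10⁹)(2.40×10⁻¹²)/(0.167)³ = 9.265 N/C.
Torque on the second dipole: τ = p₂ E₁ sinθ.
τ = (5.03×10⁻¹²)(9.265)·sin58° = 3.952×10⁻¹¹ N·m.

τ ≈ 3.95×10⁻¹¹ N·m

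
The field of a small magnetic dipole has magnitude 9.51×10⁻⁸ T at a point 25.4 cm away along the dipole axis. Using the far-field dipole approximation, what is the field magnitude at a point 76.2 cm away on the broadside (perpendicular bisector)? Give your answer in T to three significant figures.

B ≈ 1.76×10⁻⁹ T

Dipole fields scale as 1/r³ in the far field.
The axial field is twice the equatorial field at the same r, so the geometry factor is 1/2.
B₂ = B₁ · (1/2) · (r₁/r₂)³ = 9.51×10⁻⁸ · 0.5 · (25.4/76.2)³.
(r₁/r₂)³ = (0.3333)³ = 0.03704.
B₂ ≈ 1.761×10⁻⁹ T.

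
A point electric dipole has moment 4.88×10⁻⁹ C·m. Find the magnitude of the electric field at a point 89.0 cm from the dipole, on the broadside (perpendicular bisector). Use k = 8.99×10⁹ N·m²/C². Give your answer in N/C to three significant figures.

E ≈ 62.2 N/C

On the perpendicular bisector E = kp/r³ (half the axial value at the same distance).
E = (8.99×10⁹)(4.88×10⁻⁹) / (0.890)³ = 62.23 N/C.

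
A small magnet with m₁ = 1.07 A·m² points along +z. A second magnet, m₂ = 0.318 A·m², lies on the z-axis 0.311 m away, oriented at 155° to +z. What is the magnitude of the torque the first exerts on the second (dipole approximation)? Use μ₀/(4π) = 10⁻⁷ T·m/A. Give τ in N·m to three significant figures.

Dipole B is on the axis of dipole A, so B₁ there is axial: B₁ = (μ₀/4π)·2m₁/r³ along +z.
B₁ = 2(10⁻⁷)(1.07)/(0.311)³ = 7.114×10⁻⁶ T.
τ = m₂ B₁ sinθ.
τ = (0.318)(7.114×10⁻⁶)·sin155° = 9.561×10⁻⁷ N·m.

τ ≈ 9.56×10⁻⁷ N·m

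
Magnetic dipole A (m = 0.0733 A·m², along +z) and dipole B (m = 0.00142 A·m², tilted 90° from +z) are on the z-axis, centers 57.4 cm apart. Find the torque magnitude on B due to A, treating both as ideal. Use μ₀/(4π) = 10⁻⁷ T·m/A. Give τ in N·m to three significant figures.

τ ≈ 1.10×10⁻¹⁰ N·m

Dipole B is on the axis of dipole A, so B₁ there is axial: B₁ = (μ₀/4π)·2m₁/r³ along +z.
B₁ = 2(10⁻⁷)(0.0733)/(0.574)³ = 7.752×10⁻⁸ T.
τ = m₂ B₁ sinθ.
τ = (0.00142)(7.752×10⁻⁸)·sin90° = 1.101×10⁻¹⁰ N·m.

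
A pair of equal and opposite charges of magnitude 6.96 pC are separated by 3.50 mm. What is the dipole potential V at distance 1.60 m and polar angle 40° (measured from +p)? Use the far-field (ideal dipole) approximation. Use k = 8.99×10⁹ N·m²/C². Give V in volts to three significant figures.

Dipole moment p = qd = (6.96×10⁻¹² C)(0.00350 m) = 2.436×10⁻¹⁴ C·m.
The dipole potential is V = kp cosθ / r².
V = (8.99×10⁹)(2.436×10⁻¹⁴)·cos40° / (1.60)² = 6.553×10⁻⁵ V.

V ≈ 6.55×10⁻⁵ V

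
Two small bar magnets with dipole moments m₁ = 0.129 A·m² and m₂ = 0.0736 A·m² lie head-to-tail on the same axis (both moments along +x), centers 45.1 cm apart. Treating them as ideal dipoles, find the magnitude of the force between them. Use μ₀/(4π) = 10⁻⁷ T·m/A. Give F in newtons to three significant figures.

F ≈ 1.38×10⁻⁷ N

On-axis B of dipole 1: B = (μ₀/4π)·2m₁/r³. Force on dipole 2: F = m₂·dB/dr.
dB/dr = −(μ₀/4π)·6m₁/r⁴, so |F| = (μ₀/4π)·6m₁m₂/r⁴.
F = 6(10⁻⁷)(0.129)(0.0736)/(0.451)⁴ = 1.377×10⁻⁷ N.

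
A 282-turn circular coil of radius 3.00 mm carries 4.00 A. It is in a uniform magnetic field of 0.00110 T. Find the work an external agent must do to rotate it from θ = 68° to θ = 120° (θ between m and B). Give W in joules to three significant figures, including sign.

m = NIA = NIπa² = 282·(4.00)·π·(0.00300)² = 0.03189 A·m².
W_ext = ΔU = −mB cosθ₂ + mB cosθ₁ = mB(cosθ₁ − cosθ₂).
W = (0.03189)(0.00110)·(cos68° − cos120°) = (3.508×10⁻⁵)·(+0.8746) = 3.068×10⁻⁵ J.

W ≈ 3.07×10⁻⁵ J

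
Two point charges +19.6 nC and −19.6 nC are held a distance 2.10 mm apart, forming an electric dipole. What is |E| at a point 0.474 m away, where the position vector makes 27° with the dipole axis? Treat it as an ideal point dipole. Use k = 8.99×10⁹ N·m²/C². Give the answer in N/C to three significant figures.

Dipole moment p = qd = (1.96×10⁻⁸ C)(0.00210 m) = 4.116×10⁻¹¹ C·m.
At angle θ the dipole field magnitude is E = (kp/r³)·√(1 + 3cos²θ).
kp/r³ = (8.99×10⁹)(4.116×10⁻¹¹) / (0.474)³ = 3.475 N/C.
√(1 + 3cos²27°) = √(1 + 3·0.7939) = √3.3817 ≈ 1.8389.
E ≈ 3.475 × 1.839 = 6.389 N/C.

E ≈ 6.39 N/C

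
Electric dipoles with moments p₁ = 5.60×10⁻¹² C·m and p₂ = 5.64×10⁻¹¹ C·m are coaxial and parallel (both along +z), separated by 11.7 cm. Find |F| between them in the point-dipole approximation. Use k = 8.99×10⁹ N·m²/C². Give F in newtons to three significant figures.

On-axis field of dipole 1 at distance r: E = 2kp₁/r³. Force on dipole 2 is F = p₂·dE/dr (gradient along axis).
dE/dr = −6kp₁/r⁴, so |F| = 6kp₁p₂/r⁴ (attractive for aligned moments).
F = 6(8.99×10⁹)(5.60×10⁻¹²)(5.64×10⁻¹¹)/(0.117)⁴ = 9.091×10⁻⁸ N.

F ≈ 9.09×10⁻⁸ N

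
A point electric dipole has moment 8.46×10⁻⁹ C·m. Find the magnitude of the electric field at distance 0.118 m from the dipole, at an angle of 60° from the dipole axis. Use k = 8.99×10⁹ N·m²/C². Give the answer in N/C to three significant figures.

E ≈ 6.12×10⁴ N/C

At angle θ the dipole field magnitude is E = (kp/r³)·√(1 + 3cos²θ).
kp/r³ = (8.99×10⁹)(8.46×10⁻⁹) / (0.118)³ = 4.629×10⁴ N/C.
√(1 + 3cos²60°) = √(1 + 3·0.2500) = √1.7500 ≈ 1.3229.
E ≈ 4.629×10⁴ × 1.323 = 6.124×10⁴ N/C.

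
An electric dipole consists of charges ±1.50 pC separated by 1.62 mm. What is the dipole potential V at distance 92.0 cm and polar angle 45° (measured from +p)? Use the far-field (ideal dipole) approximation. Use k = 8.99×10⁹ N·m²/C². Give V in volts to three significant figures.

V ≈ 1.83×10⁻⁵ V

Dipole moment p = qd = (1.50×10⁻¹² C)(0.00162 m) = 2.43×10⁻¹⁵ C·m.
The dipole potential is V = kp cosθ / r².
V = (8.99×10⁹)(2.43×10⁻¹⁵)·cos45° / (0.920)² = 1.825×10⁻⁵ V.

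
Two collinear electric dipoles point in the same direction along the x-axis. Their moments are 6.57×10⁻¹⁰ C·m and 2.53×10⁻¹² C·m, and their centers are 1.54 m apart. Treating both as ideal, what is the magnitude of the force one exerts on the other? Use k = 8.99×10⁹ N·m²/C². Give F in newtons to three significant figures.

On-axis field of dipole 1 at distance r: E = 2kp₁/r³. Force on dipole 2 is F = p₂·dE/dr (gradient along axis).
dE/dr = −6kp₁/r⁴, so |F| = 6kp₁p₂/r⁴ (attractive for aligned moments).
F = 6(8.99×10⁹)(6.57×10⁻¹⁰)(2.53×10⁻¹²)/(1.54)⁴ = 1.594×10⁻¹¹ N.

F ≈ 1.59×10⁻¹¹ N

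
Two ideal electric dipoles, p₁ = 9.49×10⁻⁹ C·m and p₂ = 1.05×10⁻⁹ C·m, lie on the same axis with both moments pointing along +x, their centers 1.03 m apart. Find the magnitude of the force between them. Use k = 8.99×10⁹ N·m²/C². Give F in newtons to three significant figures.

F ≈ 4.78×10⁻⁷ N

On-axis field of dipole 1 at distance r: E = 2kp₁/r³. Force on dipole 2 is F = p₂·dE/dr (gradient along axis).
dE/dr = −6kp₁/r⁴, so |F| = 6kp₁p₂/r⁴ (attractive for aligned moments).
F = 6(8.99×10⁹)(9.49×10⁻⁹)(1.05×10⁻⁹)/(1.03)⁴ = 4.775×10⁻⁷ N.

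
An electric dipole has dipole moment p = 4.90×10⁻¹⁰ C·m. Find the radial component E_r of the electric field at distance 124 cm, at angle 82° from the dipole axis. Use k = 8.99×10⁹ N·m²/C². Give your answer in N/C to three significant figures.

E_r ≈ 0.643 N/C

For a dipole, E_r = (2kp cosθ)/r³.
kp/r³ = (8.99×10⁹)(4.90×10⁻¹⁰)/(1.24)³ = 2.310 N/C.
E_r = 2·2.310·cos82° = 0.6431 N/C.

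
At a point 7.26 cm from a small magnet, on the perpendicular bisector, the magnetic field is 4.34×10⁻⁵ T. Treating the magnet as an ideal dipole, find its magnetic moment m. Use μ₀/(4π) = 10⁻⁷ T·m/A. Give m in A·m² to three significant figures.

m ≈ 0.166 A·m²

In the equatorial plane B = (μ₀/4π)·m/r³, so m = Br³·4π/(μ₀).
m = (4.34×10⁻⁵)·(0.0726)³ / (10⁻⁷) = 0.1661 A·m².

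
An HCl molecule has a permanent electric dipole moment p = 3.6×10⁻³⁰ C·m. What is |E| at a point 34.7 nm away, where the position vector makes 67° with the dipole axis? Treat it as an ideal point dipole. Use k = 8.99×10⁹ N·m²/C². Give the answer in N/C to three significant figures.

At angle θ the dipole field magnitude is E = (kp/r³)·√(1 + 3cos²θ).
kp/r³ = (8.99×10⁹)(3.60×10⁻³⁰) / (3.47×10⁻⁸)³ = 774.6 N/C.
√(1 + 3cos²67°) = √(1 + 3·0.1527) = √1.4580 ≈ 1.2075.
E ≈ 774.6 × 1.207 = 935.3 N/C.

E ≈ 935 N/C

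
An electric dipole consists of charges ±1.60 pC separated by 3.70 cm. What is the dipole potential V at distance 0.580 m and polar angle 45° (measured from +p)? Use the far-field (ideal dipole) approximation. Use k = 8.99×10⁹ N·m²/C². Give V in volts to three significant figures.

V ≈ 0.00112 V

Dipole moment p = qd = (1.60×10⁻¹² C)(0.0370 m) = 5.92×10⁻¹⁴ C·m.
The dipole potential is V = kp cosθ / r².
V = (8.99×10⁹)(5.92×10⁻¹⁴)·cos45° / (0.580)² = 0.001119 V.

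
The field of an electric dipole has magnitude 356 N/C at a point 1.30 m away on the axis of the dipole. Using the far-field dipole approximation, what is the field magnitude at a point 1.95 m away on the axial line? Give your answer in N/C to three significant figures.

Dipole fields scale as 1/r³ in the far field; the geometry is the same at both points.
E₂ = E₁ · (r₁/r₂)³ = 356 · (1.30/1.95)³.
(r₁/r₂)³ = (0.6667)³ = 0.2963.
E₂ ≈ 105.5 N/C.

E ≈ 105 N/C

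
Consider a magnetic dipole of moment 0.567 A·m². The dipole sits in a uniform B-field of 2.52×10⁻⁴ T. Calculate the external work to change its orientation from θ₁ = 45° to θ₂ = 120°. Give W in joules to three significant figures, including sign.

W_ext = ΔU = −mB cosθ₂ + mB cosθ₁ = mB(cosθ₁ − cosθ₂).
W = (0.567)(2.52×10⁻⁴)·(cos45° − cos120°) = (1.429×10⁻⁴)·(+1.2071) = 1.725×10⁻⁴ J.

W ≈ 1.72×10⁻⁴ J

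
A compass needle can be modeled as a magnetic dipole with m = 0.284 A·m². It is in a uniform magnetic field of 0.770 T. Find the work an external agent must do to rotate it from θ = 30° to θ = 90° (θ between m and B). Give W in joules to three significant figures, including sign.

W ≈ 0.189 J

W_ext = ΔU = −mB cosθ₂ + mB cosθ₁ = mB(cosθ₁ − cosθ₂).
W = (0.284)(0.770)·(cos30° − cos90°) = (0.2187)·(+0.8660) = 0.1894 J.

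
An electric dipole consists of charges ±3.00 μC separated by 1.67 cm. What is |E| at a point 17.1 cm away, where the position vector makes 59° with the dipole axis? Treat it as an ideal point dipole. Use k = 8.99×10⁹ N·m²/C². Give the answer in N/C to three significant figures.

Dipole moment p = qd = (3.00×10⁻⁶ C)(0.0167 m) = 5.01×10⁻⁸ C·m.
At angle θ the dipole field magnitude is E = (kp/r³)·√(1 + 3cos²θ).
kp/r³ = (8.99×10⁹)(5.01×10⁻⁸) / (0.171)³ = 9.008×10⁴ N/C.
√(1 + 3cos²59°) = √(1 + 3·0.2653) = √1.7958 ≈ 1.3401.
E ≈ 9.008×10⁴ × 1.340 = 1.207×10⁵ N/C.

E ≈ 1.21×10⁵ N/C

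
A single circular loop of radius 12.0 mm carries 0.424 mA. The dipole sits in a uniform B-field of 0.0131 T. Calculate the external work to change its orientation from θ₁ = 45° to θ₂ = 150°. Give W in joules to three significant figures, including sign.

W ≈ 3.95×10⁻⁹ J

Magnetic moment m = IA = Iπa² = (4.24×10⁻⁴)·π·(0.0120)² = 1.918×10⁻⁷ A·m².
W_ext = ΔU = −mB cosθ₂ + mB cosθ₁ = mB(cosθ₁ − cosθ₂).
W = (1.918×10⁻⁷)(0.0131)·(cos45° − cos150°) = (2.513×10⁻⁹)·(+1.5731) = 3.953×10⁻⁹ J.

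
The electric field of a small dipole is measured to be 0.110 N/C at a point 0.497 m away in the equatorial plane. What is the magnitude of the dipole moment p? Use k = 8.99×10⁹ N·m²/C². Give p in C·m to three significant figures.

In the equatorial plane E = kp/r³, so p = Er³/(k).
p = (0.110)·(0.497)³ / (8.99×10⁹) = 1.502×10⁻¹² C·m.

p ≈ 1.50×10⁻¹² C·m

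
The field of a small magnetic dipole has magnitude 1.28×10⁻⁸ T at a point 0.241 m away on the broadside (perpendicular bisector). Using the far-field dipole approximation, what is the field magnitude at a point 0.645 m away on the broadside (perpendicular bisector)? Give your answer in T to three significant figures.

B ≈ 6.68×10⁻¹⁰ T

Dipole fields scale as 1/r³ in the far field; the geometry is the same at both points.
B₂ = B₁ · (r₁/r₂)³ = 1.28×10⁻⁸ · (0.241/0.645)³.
(r₁/r₂)³ = (0.3736)³ = 0.05216.
B₂ ≈ 6.677×10⁻¹⁰ T.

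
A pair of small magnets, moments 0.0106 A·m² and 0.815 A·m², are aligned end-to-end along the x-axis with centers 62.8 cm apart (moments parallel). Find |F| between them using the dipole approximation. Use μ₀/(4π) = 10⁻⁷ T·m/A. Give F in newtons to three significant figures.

F ≈ 3.33×10⁻⁸ N

On-axis B of dipole 1: B = (μ₀/4π)·2m₁/r³. Force on dipole 2: F = m₂·dB/dr.
dB/dr = −(μ₀/4π)·6m₁/r⁴, so |F| = (μ₀/4π)·6m₁m₂/r⁴.
F = 6(10⁻⁷)(0.0106)(0.815)/(0.628)⁴ = 3.333×10⁻⁸ N.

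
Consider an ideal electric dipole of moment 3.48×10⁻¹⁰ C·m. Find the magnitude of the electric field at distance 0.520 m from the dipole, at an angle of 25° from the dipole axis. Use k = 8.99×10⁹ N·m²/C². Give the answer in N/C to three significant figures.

At angle θ the dipole field magnitude is E = (kp/r³)·√(1 + 3cos²θ).
kp/r³ = (8.99×10⁹)(3.48×10⁻¹⁰) / (0.520)³ = 22.25 N/C.
√(1 + 3cos²25°) = √(1 + 3·0.8214) = √3.4642 ≈ 1.8612.
E ≈ 22.25 × 1.861 = 41.41 N/C.

E ≈ 41.4 N/C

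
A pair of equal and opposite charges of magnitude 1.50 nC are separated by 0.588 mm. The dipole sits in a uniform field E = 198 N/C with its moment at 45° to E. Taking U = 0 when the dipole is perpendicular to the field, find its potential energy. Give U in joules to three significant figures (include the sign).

U ≈ -1.23×10⁻¹⁰ J

Dipole moment p = qd = (1.50×10⁻⁹ C)(5.88×10⁻⁴ m) = 8.82×10⁻¹³ C·m.
U = −p·E = −pE cosθ.
U = −(8.82×10⁻¹³)(198)·cos45° = -1.235×10⁻¹⁰ J.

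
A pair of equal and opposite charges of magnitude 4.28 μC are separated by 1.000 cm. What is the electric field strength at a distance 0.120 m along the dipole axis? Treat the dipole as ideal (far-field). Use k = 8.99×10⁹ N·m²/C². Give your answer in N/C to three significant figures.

E ≈ 4.45×10⁵ N/C

Dipole moment p = qd = (4.28×10⁻⁶ C)(0.0100 m) = 4.28×10⁻⁸ C·m.
On the dipole axis E = 2kp/r³.
E = 2·(8.99×10⁹)(4.28×10⁻⁸) / (0.120)³ = 4.453×10⁵ N/C.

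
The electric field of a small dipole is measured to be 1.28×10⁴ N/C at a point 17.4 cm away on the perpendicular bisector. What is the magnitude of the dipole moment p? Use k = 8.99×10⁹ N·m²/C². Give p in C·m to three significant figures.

In the equatorial plane E = kp/r³, so p = Er³/(k).
p = (1.28×10⁴)·(0.174)³ / (8.99×10⁹) = 7.501×10⁻⁹ C·m.

p ≈ 7.50×10⁻⁹ C·m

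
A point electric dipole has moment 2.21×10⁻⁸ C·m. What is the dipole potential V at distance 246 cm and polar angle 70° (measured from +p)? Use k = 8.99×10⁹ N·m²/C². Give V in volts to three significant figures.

V ≈ 11.2 V

The dipole potential is V = kp cosθ / r².
V = (8.99×10⁹)(2.21×10⁻⁸)·cos70° / (2.46)² = 11.23 V.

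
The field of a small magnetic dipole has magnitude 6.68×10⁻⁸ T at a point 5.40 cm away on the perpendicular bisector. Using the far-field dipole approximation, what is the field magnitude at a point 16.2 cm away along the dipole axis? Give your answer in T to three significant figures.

Dipole fields scale as 1/r³ in the far field.
The axial field is twice the equatorial field at the same r, so the geometry factor is 2/1.
B₂ = B₁ · (2/1) · (r₁/r₂)³ = 6.68×10⁻⁸ · 2 · (5.40/16.2)³.
(r₁/r₂)³ = (0.3333)³ = 0.03704.
B₂ ≈ 4.948×10⁻⁹ T.

B ≈ 4.95×10⁻⁹ T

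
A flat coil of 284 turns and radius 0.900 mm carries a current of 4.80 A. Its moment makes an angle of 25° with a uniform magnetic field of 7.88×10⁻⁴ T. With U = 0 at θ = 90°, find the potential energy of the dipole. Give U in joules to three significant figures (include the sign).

U ≈ -2.48×10⁻⁶ J

m = NIA = NIπa² = 284·(4.80)·π·(9.00×10⁻⁴)² = 0.003469 A·m².
U = −m·B = −mB cosθ.
U = −(0.003469)(7.88×10⁻⁴)·cos25° = -2.477×10⁻⁶ J.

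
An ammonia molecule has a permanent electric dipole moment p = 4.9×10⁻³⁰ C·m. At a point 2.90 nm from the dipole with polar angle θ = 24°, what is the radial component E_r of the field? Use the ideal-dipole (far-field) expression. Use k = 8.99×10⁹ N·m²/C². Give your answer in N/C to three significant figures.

For a dipole, E_r = (2kp cosθ)/r³.
kp/r³ = (8.99×10⁹)(4.90×10⁻³⁰)/(2.90×10⁻⁹)³ = 1.806×10⁶ N/C.
E_r = 2·1.806×10⁶·cos24° = 3.300×10⁶ N/C.

E_r ≈ 3.30×10⁶ N/C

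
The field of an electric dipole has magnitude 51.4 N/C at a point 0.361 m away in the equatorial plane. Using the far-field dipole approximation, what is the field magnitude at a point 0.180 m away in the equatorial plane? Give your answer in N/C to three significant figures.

Dipole fields scale as 1/r³ in the far field; the geometry is the same at both points.
E₂ = E₁ · (r₁/r₂)³ = 51.4 · (0.361/0.180)³.
(r₁/r₂)³ = (2.006)³ = 8.067.
E₂ ≈ 414.6 N/C.

E ≈ 415 N/C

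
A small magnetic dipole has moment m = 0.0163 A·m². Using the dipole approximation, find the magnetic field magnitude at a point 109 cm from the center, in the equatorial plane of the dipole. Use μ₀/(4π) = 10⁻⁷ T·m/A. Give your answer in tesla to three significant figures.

B ≈ 1.26×10⁻⁹ T

In the equatorial plane B = (μ₀/4π)·m/r³ (half the axial value).
B = (10⁻⁷)·(0.0163) / (1.09)³ = 1.259×10⁻⁹ T.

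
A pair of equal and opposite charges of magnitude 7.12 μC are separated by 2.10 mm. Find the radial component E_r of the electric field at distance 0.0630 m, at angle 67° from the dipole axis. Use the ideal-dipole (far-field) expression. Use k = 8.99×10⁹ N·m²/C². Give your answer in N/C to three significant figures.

E_r ≈ 4.20×10⁵ N/C

Dipole moment p = qd = (7.12×10⁻⁶ C)(0.00210 m) = 1.495×10⁻⁸ C·m.
For a dipole, E_r = (2kp cosθ)/r³.
kp/r³ = (8.99×10⁹)(1.495×10⁻⁸)/(0.0630)³ = 5.375×10⁵ N/C.
E_r = 2·5.375×10⁵·cos67° = 4.200×10⁵ N/C.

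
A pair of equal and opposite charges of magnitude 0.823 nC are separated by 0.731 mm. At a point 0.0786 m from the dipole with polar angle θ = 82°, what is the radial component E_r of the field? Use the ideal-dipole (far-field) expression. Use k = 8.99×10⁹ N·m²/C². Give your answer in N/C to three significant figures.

E_r ≈ 3.10 N/C

Dipole moment p = qd = (8.23×10⁻¹⁰ C)(7.31×10⁻⁴ m) = 6.016×10⁻¹³ C·m.
For a dipole, E_r = (2kp cosθ)/r³.
kp/r³ = (8.99×10⁹)(6.016×10⁻¹³)/(0.0786)³ = 11.14 N/C.
E_r = 2·11.14·cos82° = 3.100 N/C.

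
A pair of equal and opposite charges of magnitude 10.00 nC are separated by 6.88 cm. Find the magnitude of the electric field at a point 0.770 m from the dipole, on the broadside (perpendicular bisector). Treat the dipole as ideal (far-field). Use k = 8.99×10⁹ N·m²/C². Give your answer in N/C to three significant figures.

E ≈ 13.5 N/C

Dipole moment p = qd = (1.00×10⁻⁸ C)(0.0688 m) = 6.88×10⁻¹⁰ C·m.
On the perpendicular bisector E = kp/r³ (half the axial value at the same distance).
E = (8.99×10⁹)(6.88×10⁻¹⁰) / (0.770)³ = 13.55 N/C.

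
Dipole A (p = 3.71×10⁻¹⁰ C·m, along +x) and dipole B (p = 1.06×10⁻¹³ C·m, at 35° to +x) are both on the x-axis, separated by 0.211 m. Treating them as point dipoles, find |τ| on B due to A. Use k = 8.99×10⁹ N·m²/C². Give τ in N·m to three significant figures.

τ ≈ 4.32×10⁻¹¹ N·m

The second dipole sits on the axis of the first, so the field there is axial: E₁ = 2kp₁/r³ along +x.
E₁ = 2(8.99×10⁹)(3.71×10⁻¹⁰)/(0.211)³ = 710.1 N/C.
Torque on the second dipole: τ = p₂ E₁ sinθ.
τ = (1.06×10⁻¹³)(710.1)·sin35° = 4.317×10⁻¹¹ N·m.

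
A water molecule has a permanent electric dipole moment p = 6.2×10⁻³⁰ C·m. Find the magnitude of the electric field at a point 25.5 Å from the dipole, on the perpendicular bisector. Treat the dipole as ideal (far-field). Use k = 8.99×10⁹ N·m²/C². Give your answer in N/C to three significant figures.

E ≈ 3.36×10⁶ N/C

In the equatorial plane E = kp/r³.
E = (8.99×10⁹)(6.20×10⁻³⁰) / (2.55×10⁻⁹)³ = 3.361×10⁶ N/C.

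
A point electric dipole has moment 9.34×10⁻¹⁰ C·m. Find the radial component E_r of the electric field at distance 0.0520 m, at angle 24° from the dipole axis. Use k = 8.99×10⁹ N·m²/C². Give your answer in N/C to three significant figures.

E_r ≈ 1.09×10⁵ N/C

For a dipole, E_r = (2kp cosθ)/r³.
kp/r³ = (8.99×10⁹)(9.34×10⁻¹⁰)/(0.0520)³ = 5.972×10⁴ N/C.
E_r = 2·5.972×10⁴·cos24° = 1.091×10⁵ N/C.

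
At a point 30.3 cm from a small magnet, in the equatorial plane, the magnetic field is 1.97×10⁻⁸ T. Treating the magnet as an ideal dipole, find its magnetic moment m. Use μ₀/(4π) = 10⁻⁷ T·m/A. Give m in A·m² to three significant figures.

m ≈ 0.00548 A·m²

In the equatorial plane B = (μ₀/4π)·m/r³, so m = Br³·4π/(μ₀).
m = (1.97×10⁻⁸)·(0.303)³ / (10⁻⁷) = 0.005480 A·m².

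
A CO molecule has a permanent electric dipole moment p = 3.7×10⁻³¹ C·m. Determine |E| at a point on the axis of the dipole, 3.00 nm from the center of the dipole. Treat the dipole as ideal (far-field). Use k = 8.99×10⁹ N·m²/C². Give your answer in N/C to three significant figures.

On the dipole axis E = 2kp/r³.
E = 2·(8.99×10⁹)(3.70×10⁻³¹) / (3.00×10⁻⁹)³ = 2.464×10⁵ N/C.

E ≈ 2.46×10⁵ N/C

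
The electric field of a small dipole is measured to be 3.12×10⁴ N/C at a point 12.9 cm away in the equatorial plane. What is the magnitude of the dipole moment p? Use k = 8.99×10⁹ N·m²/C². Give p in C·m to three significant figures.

In the equatorial plane E = kp/r³, so p = Er³/(k).
p = (3.12×10⁴)·(0.129)³ / (8.99×10⁹) = 7.450×10⁻⁹ C·m.

p ≈ 7.45×10⁻⁹ C·m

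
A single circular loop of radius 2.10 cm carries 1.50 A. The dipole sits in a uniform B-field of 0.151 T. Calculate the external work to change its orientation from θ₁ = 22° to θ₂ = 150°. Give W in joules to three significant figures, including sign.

W ≈ 5.63×10⁻⁴ J

Magnetic moment m = IA = Iπa² = (1.50)·π·(0.0210)² = 0.002078 A·m².
W_ext = ΔU = −mB cosθ₂ + mB cosθ₁ = mB(cosθ₁ − cosθ₂).
W = (0.002078)(0.151)·(cos22° − cos150°) = (3.138×10⁻⁴)·(+1.7932) = 5.627×10⁻⁴ J.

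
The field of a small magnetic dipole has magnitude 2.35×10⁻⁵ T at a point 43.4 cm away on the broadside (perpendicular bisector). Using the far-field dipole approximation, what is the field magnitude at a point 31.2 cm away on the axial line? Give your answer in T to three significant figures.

Dipole fields scale as 1/r³ in the far field.
The axial field is twice the equatorial field at the same r, so the geometry factor is 2/1.
B₂ = B₁ · (2/1) · (r₁/r₂)³ = 2.35×10⁻⁵ · 2 · (43.4/31.2)³.
(r₁/r₂)³ = (1.391)³ = 2.692.
B₂ ≈ 1.265×10⁻⁴ T.

B ≈ 1.27×10⁻⁴ T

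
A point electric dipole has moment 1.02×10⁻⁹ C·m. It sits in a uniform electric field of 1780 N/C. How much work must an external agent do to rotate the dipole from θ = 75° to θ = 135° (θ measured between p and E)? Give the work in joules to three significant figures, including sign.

W_ext = ΔU = U(θ₂) − U(θ₁) = −pE cosθ₂ − (−pE cosθ₁) = pE(cosθ₁ − cosθ₂).
W = (1.02×10⁻⁹)(1780)·(cos75° − cos135°) = (1.816×10⁻⁶)·(+0.9659) = 1.754×10⁻⁶ J.

W ≈ 1.75×10⁻⁶ J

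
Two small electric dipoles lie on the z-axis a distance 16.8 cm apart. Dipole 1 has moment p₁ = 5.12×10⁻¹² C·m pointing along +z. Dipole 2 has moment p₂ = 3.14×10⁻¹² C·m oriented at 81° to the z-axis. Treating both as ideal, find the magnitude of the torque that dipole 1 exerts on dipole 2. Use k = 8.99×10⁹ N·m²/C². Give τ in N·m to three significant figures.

τ ≈ 6.02×10⁻¹¹ N·m

The second dipole sits on the axis of the first, so the field there is axial: E₁ = 2kp₁/r³ along +z.
E₁ = 2(8.99×10⁹)(5.12×10⁻¹²)/(0.168)³ = 19.41 N/C.
Torque on the second dipole: τ = p₂ E₁ sinθ.
τ = (3.14×10⁻¹²)(19.41)·sin81° = 6.021×10⁻¹¹ N·m.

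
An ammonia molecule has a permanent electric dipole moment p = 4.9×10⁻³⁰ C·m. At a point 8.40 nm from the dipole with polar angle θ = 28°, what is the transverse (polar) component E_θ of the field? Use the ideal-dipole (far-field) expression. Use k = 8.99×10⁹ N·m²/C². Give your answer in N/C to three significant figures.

E_θ ≈ 3.49×10⁴ N/C

For a dipole, E_θ = (kp sinθ)/r³.
kp/r³ = (8.99×10⁹)(4.90×10⁻³⁰)/(8.40×10⁻⁹)³ = 7.432×10⁴ N/C.
E_θ = 7.432×10⁴·sin28° = 3.489×10⁴ N/C.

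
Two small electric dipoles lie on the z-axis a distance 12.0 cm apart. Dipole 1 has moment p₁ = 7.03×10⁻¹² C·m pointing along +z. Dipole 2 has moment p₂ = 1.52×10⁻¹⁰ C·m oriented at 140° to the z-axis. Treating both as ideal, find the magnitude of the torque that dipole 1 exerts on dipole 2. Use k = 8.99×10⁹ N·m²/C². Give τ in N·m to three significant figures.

The second dipole sits on the axis of the first, so the field there is axial: E₁ = 2kp₁/r³ along +z.
E₁ = 2(8.99×10⁹)(7.03×10⁻¹²)/(0.120)³ = 73.15 N/C.
Torque on the second dipole: τ = p₂ E₁ sinθ.
τ = (1.52×10⁻¹⁰)(73.15)·sin140° = 7.147×10⁻⁹ N·m.

τ ≈ 7.15×10⁻⁹ N·m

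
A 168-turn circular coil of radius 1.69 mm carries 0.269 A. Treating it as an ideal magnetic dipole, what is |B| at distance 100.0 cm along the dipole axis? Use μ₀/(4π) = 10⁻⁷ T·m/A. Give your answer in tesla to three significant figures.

m = NIA = NIπa² = 168·(0.269)·π·(0.00169)² = 4.055×10⁻⁴ A·m².
On axis B = (μ₀/4π)·2m/r³.
B = 2·(10⁻⁷)·(4.055×10⁻⁴) / (1.00)³ = 8.110×10⁻¹¹ T.

B ≈ 8.11×10⁻¹¹ T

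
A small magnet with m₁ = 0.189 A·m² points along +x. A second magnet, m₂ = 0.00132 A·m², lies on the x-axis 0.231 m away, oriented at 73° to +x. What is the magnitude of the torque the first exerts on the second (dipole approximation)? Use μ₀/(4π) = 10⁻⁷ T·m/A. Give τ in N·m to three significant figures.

τ ≈ 3.87×10⁻⁹ N·m

Dipole B is on the axis of dipole A, so B₁ there is axial: B₁ = (μ₀/4π)·2m₁/r³ along +x.
B₁ = 2(10⁻⁷)(0.189)/(0.231)³ = 3.067×10⁻⁶ T.
τ = m₂ B₁ sinθ.
τ = (0.00132)(3.067×10⁻⁶)·sin73° = 3.871×10⁻⁹ N·m.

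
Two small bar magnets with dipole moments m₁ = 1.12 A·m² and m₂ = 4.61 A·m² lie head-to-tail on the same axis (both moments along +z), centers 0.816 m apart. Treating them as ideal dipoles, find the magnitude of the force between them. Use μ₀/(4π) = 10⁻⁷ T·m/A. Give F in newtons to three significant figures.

F ≈ 6.99×10⁻⁶ N

On-axis B of dipole 1: B = (μ₀/4π)·2m₁/r³. Force on dipole 2: F = m₂·dB/dr.
dB/dr = −(μ₀/4π)·6m₁/r⁴, so |F| = (μ₀/4π)·6m₁m₂/r⁴.
F = 6(10⁻⁷)(1.12)(4.61)/(0.816)⁴ = 6.987×10⁻⁶ N.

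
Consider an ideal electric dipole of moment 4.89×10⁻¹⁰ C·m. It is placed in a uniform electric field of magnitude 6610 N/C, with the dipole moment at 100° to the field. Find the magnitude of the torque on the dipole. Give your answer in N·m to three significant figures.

Torque on an electric dipole: τ = pE sinθ.
τ = (4.89×10⁻¹⁰)(6610)·sin100° = 3.183×10⁻⁶ N·m.

τ ≈ 3.18×10⁻⁶ N·m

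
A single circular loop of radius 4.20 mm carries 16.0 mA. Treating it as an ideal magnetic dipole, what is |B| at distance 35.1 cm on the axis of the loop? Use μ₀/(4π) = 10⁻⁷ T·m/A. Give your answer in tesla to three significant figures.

Magnetic moment m = IA = Iπa² = (0.0160)·π·(0.00420)² = 8.867×10⁻⁷ A·m².
On axis B = (μ₀/4π)·2m/r³.
B = 2·(10⁻⁷)·(8.867×10⁻⁷) / (0.351)³ = 4.101×10⁻¹² T.

B ≈ 4.10×10⁻¹² T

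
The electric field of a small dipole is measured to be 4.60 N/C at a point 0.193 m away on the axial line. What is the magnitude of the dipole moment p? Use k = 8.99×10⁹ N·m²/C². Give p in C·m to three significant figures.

p ≈ 1.84×10⁻¹² C·m

On axis E = 2kp/r³, so p = Er³/(2k).
p = (4.60)·(0.193)³ / (2·8.99×10⁹) = 1.839×10⁻¹² C·m.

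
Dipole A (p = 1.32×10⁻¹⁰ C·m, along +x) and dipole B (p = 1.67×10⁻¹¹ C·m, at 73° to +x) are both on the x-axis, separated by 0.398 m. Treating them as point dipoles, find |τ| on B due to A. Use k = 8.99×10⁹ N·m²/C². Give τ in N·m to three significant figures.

The second dipole sits on the axis of the first, so the field there is axial: E₁ = 2kp₁/r³ along +x.
E₁ = 2(8.99×10⁹)(1.32×10⁻¹⁰)/(0.398)³ = 37.65 N/C.
Torque on the second dipole: τ = p₂ E₁ sinθ.
τ = (1.67×10⁻¹¹)(37.65)·sin73° = 6.012×10⁻¹⁰ N·m.

τ ≈ 6.01×10⁻¹⁰ N·m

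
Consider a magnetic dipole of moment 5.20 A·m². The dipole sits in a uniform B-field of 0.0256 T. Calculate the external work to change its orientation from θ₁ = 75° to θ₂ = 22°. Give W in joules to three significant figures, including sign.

W ≈ -0.0890 J

W_ext = ΔU = −mB cosθ₂ + mB cosθ₁ = mB(cosθ₁ − cosθ₂).
W = (5.20)(0.0256)·(cos75° − cos22°) = (0.1331)·(-0.6684) = -0.08897 J.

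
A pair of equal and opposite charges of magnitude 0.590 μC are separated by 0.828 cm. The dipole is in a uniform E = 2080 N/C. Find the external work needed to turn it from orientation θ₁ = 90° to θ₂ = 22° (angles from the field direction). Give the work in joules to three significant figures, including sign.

Dipole moment p = qd = (5.90×10⁻⁷ C)(0.00828 m) = 4.885×10⁻⁹ C·m.
W_ext = ΔU = U(θ₂) − U(θ₁) = −pE cosθ₂ − (−pE cosθ₁) = pE(cosθ₁ − cosθ₂).
W = (4.885×10⁻⁹)(2080)·(cos90° − cos22°) = (1.016×10⁻⁵)·(-0.9272) = -9.421×10⁻⁶ J.

W ≈ -9.42×10⁻⁶ J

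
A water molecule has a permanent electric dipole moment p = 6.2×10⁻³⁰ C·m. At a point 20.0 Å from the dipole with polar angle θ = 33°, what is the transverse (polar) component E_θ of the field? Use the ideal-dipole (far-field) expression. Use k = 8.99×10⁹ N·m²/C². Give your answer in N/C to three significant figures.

E_θ ≈ 3.79×10⁶ N/C

For a dipole, E_θ = (kp sinθ)/r³.
kp/r³ = (8.99×10⁹)(6.20×10⁻³⁰)/(2.00×10⁻⁹)³ = 6.967×10⁶ N/C.
E_θ = 6.967×10⁶·sin33° = 3.795×10⁶ N/C.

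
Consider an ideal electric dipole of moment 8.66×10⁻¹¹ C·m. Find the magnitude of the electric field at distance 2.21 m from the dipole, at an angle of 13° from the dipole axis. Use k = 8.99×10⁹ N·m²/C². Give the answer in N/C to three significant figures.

E ≈ 0.141 N/C

At angle θ the dipole field magnitude is E = (kp/r³)·√(1 + 3cos²θ).
kp/r³ = (8.99×10⁹)(8.66×10⁻¹¹) / (2.21)³ = 0.07213 N/C.
√(1 + 3cos²13°) = √(1 + 3·0.9494) = √3.8482 ≈ 1.9617.
E ≈ 0.07213 × 1.962 = 0.1415 N/C.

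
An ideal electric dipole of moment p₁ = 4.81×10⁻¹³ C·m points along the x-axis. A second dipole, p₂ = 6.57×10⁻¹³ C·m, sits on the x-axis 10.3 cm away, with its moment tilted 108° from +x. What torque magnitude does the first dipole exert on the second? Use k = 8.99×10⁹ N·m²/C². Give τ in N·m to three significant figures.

τ ≈ 4.95×10⁻¹² N·m

The second dipole sits on the axis of the first, so the field there is axial: E₁ = 2kp₁/r³ along +x.
E₁ = 2(8.99×10⁹)(4.81×10⁻¹³)/(0.103)³ = 7.914 N/C.
Torque on the second dipole: τ = p₂ E₁ sinθ.
τ = (6.57×10⁻¹³)(7.914)·sin108° = 4.945×10⁻¹² N·m.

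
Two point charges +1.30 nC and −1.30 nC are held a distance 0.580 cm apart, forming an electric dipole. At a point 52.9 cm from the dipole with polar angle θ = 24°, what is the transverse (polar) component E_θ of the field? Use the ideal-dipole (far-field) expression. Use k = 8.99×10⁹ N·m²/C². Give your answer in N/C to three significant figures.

Dipole moment p = qd = (1.30×10⁻⁹ C)(0.00580 m) = 7.54×10⁻¹² C·m.
For a dipole, E_θ = (kp sinθ)/r³.
kp/r³ = (8.99×10⁹)(7.54×10⁻¹²)/(0.529)³ = 0.4579 N/C.
E_θ = 0.4579·sin24° = 0.1862 N/C.

E_θ ≈ 0.186 N/C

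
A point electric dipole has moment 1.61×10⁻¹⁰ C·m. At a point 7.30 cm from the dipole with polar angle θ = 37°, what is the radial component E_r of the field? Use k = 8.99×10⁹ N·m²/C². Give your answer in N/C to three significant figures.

For a dipole, E_r = (2kp cosθ)/r³.
kp/r³ = (8.99×10⁹)(1.61×10⁻¹⁰)/(0.0730)³ = 3721 N/C.
E_r = 2·3721·cos37° = 5943 N/C.

E_r ≈ 5940 N/C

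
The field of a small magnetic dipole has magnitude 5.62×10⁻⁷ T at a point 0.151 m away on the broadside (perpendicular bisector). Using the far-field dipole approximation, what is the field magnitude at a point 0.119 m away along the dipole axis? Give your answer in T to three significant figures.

B ≈ 2.30×10⁻⁶ T

Dipole fields scale as 1/r³ in the far field.
The axial field is twice the equatorial field at the same r, so the geometry factor is 2/1.
B₂ = B₁ · (2/1) · (r₁/r₂)³ = 5.62×10⁻⁷ · 2 · (0.151/0.119)³.
(r₁/r₂)³ = (1.269)³ = 2.043.
B₂ ≈ 2.296×10⁻⁶ T.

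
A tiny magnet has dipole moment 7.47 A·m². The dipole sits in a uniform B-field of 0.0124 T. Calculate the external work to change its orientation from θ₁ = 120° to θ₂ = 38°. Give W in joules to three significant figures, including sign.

W ≈ -0.119 J

W_ext = ΔU = −mB cosθ₂ + mB cosθ₁ = mB(cosθ₁ − cosθ₂).
W = (7.47)(0.0124)·(cos120° − cos38°) = (0.09263)·(-1.2880) = -0.1193 J.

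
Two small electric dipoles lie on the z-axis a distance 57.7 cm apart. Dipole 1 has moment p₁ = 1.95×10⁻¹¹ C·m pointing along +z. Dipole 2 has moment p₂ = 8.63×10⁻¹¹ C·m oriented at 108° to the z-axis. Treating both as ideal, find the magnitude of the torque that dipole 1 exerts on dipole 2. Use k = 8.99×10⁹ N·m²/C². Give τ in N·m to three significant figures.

τ ≈ 1.50×10⁻¹⁰ N·m

The second dipole sits on the axis of the first, so the field there is axial: E₁ = 2kp₁/r³ along +z.
E₁ = 2(8.99×10⁹)(1.95×10⁻¹¹)/(0.577)³ = 1.825 N/C.
Torque on the second dipole: τ = p₂ E₁ sinθ.
τ = (8.63×10⁻¹¹)(1.825)·sin108° = 1.498×10⁻¹⁰ N·m.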